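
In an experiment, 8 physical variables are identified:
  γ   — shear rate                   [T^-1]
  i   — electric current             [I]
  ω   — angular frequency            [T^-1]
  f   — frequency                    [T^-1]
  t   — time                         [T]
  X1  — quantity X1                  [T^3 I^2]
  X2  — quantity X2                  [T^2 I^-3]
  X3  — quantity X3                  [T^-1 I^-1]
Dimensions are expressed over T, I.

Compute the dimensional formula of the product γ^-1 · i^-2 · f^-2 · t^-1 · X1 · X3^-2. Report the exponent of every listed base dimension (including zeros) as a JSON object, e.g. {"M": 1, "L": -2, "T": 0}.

{"T": 7, "I": 2}

Write exponents as rows T,I / cols γ,i,ω,f,t,X1,X2,X3:
  T: [-1  0 -1 -1  1  3  2 -1]
  I: [ 0  1  0  0  0  2 -3 -1]
  [T]: (-1)·-1+(-2)·0+(-2)·-1+(-1)·1+(1)·3+(-2)·-1 = 7
  [I]: (-1)·0+(-2)·1+(-2)·0+(-1)·0+(1)·2+(-2)·-1 = 2
⇒ T^7 I^2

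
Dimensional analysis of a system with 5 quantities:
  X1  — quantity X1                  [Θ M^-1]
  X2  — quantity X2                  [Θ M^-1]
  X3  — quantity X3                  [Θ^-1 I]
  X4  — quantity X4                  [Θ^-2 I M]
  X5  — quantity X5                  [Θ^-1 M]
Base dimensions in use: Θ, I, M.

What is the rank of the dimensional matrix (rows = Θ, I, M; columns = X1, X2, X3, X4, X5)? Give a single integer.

2

Write exponents as rows Θ,I,M / cols X1,X2,X3,X4,X5:
  Θ: [ 1  1 -1 -2 -1]
  I: [ 0  0  1  1  0]
  M: [-1 -1  0  1  1]
Echelon form has 2 nonzero rows (pivots: X1,X3)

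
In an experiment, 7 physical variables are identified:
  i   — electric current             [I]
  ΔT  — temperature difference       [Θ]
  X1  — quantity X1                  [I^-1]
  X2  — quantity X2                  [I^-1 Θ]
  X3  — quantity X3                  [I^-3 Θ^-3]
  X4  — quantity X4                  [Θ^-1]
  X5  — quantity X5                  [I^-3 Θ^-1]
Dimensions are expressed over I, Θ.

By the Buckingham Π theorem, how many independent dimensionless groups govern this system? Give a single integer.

5

Dimensional matrix (I×Θ by i×ΔT×X1×X2×X3×X4×X5):
  I: [ 1  0 -1 -1 -3  0 -3]
  Θ: [ 0  1  0  1 -3 -1 -1]
RREF → pivots at {i,ΔT} ⇒ r = 2
7 vars − rank 2 = 5 Π groups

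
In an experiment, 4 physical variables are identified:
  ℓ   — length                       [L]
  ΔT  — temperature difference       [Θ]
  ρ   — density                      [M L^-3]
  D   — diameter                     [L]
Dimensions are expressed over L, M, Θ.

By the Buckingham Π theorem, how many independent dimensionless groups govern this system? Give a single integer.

1

Write exponents as rows L,M,Θ / cols ℓ,ΔT,ρ,D:
  L: [ 1  0 -3  1]
  M: [ 0  0  1  0]
  Θ: [ 0  1  0  0]
Row reduction gives pivot columns ℓ,ΔT,ρ; rank = 3
n=4, r=3 ⇒ 1 dimensionless group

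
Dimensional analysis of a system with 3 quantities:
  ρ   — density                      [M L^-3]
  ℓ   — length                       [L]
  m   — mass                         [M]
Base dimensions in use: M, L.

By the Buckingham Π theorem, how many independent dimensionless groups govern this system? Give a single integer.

1

Write exponents as rows M,L / cols ρ,ℓ,m:
  M: [ 1  0  1]
  L: [-3  1  0]
RREF → pivots at {ρ,ℓ} ⇒ r = 2
3 vars − rank 2 = 1 Π group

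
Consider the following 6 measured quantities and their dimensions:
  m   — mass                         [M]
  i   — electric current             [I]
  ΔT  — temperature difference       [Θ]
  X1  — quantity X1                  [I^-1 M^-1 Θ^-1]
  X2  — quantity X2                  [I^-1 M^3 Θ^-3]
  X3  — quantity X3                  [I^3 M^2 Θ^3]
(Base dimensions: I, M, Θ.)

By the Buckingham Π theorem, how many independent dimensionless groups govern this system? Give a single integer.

Exponent matrix [I,M,Θ] × [m,i,ΔT,X1,X2,X3]:
  I: [ 0  1  0 -1 -1  3]
  M: [ 1  0  0 -1  3  2]
  Θ: [ 0  0  1 -1 -3  3]
Row reduction gives pivot columns m,i,ΔT; rank = 3
6 vars − rank 3 = 3 Π groups

3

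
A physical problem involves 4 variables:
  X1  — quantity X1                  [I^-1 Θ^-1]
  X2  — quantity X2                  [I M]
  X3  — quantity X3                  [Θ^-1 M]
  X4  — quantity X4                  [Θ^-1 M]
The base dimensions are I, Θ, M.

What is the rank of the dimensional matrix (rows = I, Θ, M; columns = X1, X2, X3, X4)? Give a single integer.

Write exponents as rows I,Θ,M / cols X1,X2,X3,X4:
  I: [-1  1  0  0]
  Θ: [-1  0 -1 -1]
  M: [ 0  1  1  1]
Echelon form has 2 nonzero rows (pivots: X1,X2)

2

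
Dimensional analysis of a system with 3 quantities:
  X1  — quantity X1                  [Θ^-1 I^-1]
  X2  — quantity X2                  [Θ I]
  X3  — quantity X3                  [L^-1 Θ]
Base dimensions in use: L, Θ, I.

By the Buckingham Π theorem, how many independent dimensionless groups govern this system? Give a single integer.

1

Exponent matrix [L,Θ,I] × [X1,X2,X3]:
  L: [ 0  0 -1]
  Θ: [-1  1  1]
  I: [-1  1  0]
RREF → pivots at {X1,X3} ⇒ r = 2
3 vars − rank 2 = 1 Π group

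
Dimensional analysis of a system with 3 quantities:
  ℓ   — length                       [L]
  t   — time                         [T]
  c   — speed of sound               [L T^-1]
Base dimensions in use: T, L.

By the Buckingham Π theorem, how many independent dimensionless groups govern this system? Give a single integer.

Dimensional matrix (T×L by ℓ×t×c):
  T: [ 0  1 -1]
  L: [ 1  0  1]
RREF → pivots at {ℓ,t} ⇒ r = 2
n=3, r=2 ⇒ 1 dimensionless group

1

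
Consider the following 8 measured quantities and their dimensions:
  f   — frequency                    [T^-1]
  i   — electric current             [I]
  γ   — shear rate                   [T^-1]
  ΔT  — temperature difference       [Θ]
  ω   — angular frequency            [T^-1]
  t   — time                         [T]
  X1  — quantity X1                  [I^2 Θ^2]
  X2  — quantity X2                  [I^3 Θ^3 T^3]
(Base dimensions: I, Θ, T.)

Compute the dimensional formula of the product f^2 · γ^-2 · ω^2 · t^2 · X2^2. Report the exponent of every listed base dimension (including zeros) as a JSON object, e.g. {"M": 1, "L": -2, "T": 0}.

{"I": 6, "Θ": 6, "T": 6}

Write exponents as rows I,Θ,T / cols f,i,γ,ΔT,ω,t,X1,X2:
  I: [ 0  1  0  0  0  0  2  3]
  Θ: [ 0  0  0  1  0  0  2  3]
  T: [-1  0 -1  0 -1  1  0  3]
  [I]: (2)·0+(-2)·0+(2)·0+(2)·0+(2)·3 = 6
  [Θ]: (2)·0+(-2)·0+(2)·0+(2)·0+(2)·3 = 6
  [T]: (2)·-1+(-2)·-1+(2)·-1+(2)·1+(2)·3 = 6
⇒ I^6 Θ^6 T^6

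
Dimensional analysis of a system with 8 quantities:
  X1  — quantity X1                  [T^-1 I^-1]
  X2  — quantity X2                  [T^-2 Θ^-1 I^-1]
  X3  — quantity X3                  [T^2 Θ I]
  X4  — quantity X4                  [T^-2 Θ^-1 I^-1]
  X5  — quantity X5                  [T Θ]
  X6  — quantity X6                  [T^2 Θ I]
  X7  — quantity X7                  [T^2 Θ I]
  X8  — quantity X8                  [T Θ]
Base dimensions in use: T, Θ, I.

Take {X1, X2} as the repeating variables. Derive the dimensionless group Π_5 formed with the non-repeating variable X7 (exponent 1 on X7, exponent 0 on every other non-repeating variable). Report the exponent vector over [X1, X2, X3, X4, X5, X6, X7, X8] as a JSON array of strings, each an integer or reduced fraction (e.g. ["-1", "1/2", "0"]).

["0", "1", "0", "0", "0", "0", "1", "0"]

Exponent matrix [T,Θ,I] × [X1,X2,X3,X4,X5,X6,X7,X8]:
  T: [-1 -2  2 -2  1  2  2  1]
  Θ: [ 0 -1  1 -1  1  1  1  1]
  I: [-1 -1  1 -1  0  1  1  0]
RREF → pivots at {X1,X2} ⇒ r = 2
Repeat: X1,X2; free: X3,X4,X5,X6,X7,X8
RREF:
  r0: [   1    0    0    0    1    0    0    1]
  r1: [   0    1   -1    1   -1   -1   -1   -1]
  r2: [   0    0    0    0    0    0    0    0]
Fix exponent of X7 at 1, X3 at 0, X4 at 0, X5 at 0, X6 at 0, X8 at 0; solve each RREF row for its pivot's exponent:
  r0: exp(X1) + (0)·1 = 0 ⇒ exp(X1) = 0
  r1: exp(X2) + (-1)·1 = 0 ⇒ exp(X2) = 1
Π_5 = X2 · X7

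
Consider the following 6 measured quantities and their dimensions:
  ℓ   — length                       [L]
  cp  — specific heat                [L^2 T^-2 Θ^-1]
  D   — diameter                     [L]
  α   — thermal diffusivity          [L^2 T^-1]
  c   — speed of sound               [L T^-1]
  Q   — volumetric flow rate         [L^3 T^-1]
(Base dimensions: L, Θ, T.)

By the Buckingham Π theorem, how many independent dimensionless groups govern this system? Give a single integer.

Dimensional matrix (L×Θ×T by ℓ×cp×D×α×c×Q):
  L: [ 1  2  1  2  1  3]
  Θ: [ 0 -1  0  0  0  0]
  T: [ 0 -2  0 -1 -1 -1]
Echelon form has 3 nonzero rows (pivots: ℓ,cp,α)
n=6, r=3 ⇒ 3 dimensionless groups

3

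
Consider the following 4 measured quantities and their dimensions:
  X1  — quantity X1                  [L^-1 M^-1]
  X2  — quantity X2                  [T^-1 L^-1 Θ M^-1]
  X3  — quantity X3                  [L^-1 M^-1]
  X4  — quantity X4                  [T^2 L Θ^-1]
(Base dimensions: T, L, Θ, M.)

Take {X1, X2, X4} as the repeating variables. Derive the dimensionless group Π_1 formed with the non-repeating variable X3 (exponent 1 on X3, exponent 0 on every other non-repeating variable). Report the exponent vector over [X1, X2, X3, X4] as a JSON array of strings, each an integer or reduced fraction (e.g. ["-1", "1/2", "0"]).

["-1", "0", "1", "0"]

Write exponents as rows T,L,Θ,M / cols X1,X2,X3,X4:
  T: [ 0 -1  0  2]
  L: [-1 -1 -1  1]
  Θ: [ 0  1  0 -1]
  M: [-1 -1 -1  0]
RREF → pivots at {X1,X2,X4} ⇒ r = 3
Repeat: X1,X2,X4; free: X3
RREF:
  r0: [   1    0    1    0]
  r1: [   0    1    0    0]
  r2: [   0    0    0    1]
  r3: [   0    0    0    0]
Fix exponent of X3 at 1; solve each RREF row for its pivot's exponent:
  r0: exp(X1) + (1)·1 = 0 ⇒ exp(X1) = -1
  r1: exp(X2) + (0)·1 = 0 ⇒ exp(X2) = 0
  r2: exp(X4) + (0)·1 = 0 ⇒ exp(X4) = 0
Π_1 = X1^-1 · X3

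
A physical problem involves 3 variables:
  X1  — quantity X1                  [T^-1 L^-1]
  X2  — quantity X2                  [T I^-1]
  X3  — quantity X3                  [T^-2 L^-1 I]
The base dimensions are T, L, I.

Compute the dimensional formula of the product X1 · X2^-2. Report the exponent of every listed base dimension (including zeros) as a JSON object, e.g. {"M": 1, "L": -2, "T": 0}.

Exponent matrix [T,L,I] × [X1,X2,X3]:
  T: [-1  1 -2]
  L: [-1  0 -1]
  I: [ 0 -1  1]
  [T]: (1)·-1+(-2)·1 = -3
  [L]: (1)·-1+(-2)·0 = -1
  [I]: (1)·0+(-2)·-1 = 2
⇒ T^-3 L^-1 I^2

{"T": -3, "L": -1, "I": 2}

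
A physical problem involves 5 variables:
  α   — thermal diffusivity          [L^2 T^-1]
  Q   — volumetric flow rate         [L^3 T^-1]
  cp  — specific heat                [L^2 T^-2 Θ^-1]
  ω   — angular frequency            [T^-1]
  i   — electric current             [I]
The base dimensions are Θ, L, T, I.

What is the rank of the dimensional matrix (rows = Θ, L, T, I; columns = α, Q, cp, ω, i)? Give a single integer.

Write exponents as rows Θ,L,T,I / cols α,Q,cp,ω,i:
  Θ: [ 0  0 -1  0  0]
  L: [ 2  3  2  0  0]
  T: [-1 -1 -2 -1  0]
  I: [ 0  0  0  0  1]
Row reduction gives pivot columns α,Q,cp,i; rank = 4

4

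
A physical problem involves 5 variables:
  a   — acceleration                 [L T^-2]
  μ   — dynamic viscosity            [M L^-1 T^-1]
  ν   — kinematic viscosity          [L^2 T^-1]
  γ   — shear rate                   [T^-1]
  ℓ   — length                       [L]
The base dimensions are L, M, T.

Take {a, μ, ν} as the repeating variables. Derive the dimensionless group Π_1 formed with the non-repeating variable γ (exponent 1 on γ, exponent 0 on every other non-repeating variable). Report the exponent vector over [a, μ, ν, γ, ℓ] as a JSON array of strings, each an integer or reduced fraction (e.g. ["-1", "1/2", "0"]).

Exponent matrix [L,M,T] × [a,μ,ν,γ,ℓ]:
  L: [ 1 -1  2  0  1]
  M: [ 0  1  0  0  0]
  T: [-2 -1 -1 -1  0]
Echelon form has 3 nonzero rows (pivots: a,μ,ν)
Pivot set = {a,μ,ν}, free = {γ,ℓ}
RREF:
  r0: [   1    0    0  2/3 -1/3]
  r1: [   0    1    0    0    0]
  r2: [   0    0    1 -1/3  2/3]
Fix exponent of γ at 1, ℓ at 0; solve each RREF row for its pivot's exponent:
  r0: exp(a) + (2/3)·1 = 0 ⇒ exp(a) = -2/3
  r1: exp(μ) + (0)·1 = 0 ⇒ exp(μ) = 0
  r2: exp(ν) + (-1/3)·1 = 0 ⇒ exp(ν) = 1/3
Π_1 = a^(-2/3) · ν^(1/3) · γ

["-2/3", "0", "1/3", "1", "0"]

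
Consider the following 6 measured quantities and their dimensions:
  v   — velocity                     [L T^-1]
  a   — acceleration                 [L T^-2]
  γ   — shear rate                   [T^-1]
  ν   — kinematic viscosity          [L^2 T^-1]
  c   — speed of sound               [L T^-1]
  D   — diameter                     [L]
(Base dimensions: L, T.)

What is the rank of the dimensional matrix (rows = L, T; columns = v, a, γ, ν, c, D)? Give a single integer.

2

Write exponents as rows L,T / cols v,a,γ,ν,c,D:
  L: [ 1  1  0  2  1  1]
  T: [-1 -2 -1 -1 -1  0]
Row reduction gives pivot columns v,a; rank = 2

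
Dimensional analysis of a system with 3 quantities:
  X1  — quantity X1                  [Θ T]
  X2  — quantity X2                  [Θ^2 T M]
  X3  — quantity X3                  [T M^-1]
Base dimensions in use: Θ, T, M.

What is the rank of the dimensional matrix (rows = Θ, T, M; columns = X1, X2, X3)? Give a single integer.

2

Write exponents as rows Θ,T,M / cols X1,X2,X3:
  Θ: [ 1  2  0]
  T: [ 1  1  1]
  M: [ 0  1 -1]
Row reduction gives pivot columns X1,X2; rank = 2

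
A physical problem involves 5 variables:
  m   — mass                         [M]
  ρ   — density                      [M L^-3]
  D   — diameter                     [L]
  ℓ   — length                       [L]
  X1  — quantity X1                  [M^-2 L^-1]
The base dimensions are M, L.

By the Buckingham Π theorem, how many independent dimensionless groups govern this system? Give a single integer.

3

Dimensional matrix (M×L by m×ρ×D×ℓ×X1):
  M: [ 1  1  0  0 -2]
  L: [ 0 -3  1  1 -1]
Echelon form has 2 nonzero rows (pivots: m,ρ)
n=5, r=2 ⇒ 3 dimensionless groups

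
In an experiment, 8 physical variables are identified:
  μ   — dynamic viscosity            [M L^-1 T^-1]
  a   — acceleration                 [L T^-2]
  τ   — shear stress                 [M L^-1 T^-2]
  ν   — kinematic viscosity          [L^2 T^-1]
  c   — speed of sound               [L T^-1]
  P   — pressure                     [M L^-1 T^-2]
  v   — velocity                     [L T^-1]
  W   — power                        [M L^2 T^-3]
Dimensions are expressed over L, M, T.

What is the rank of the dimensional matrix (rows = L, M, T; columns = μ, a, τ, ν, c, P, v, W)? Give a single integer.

Dimensional matrix (L×M×T by μ×a×τ×ν×c×P×v×W):
  L: [-1  1 -1  2  1 -1  1  2]
  M: [ 1  0  1  0  0  1  0  1]
  T: [-1 -2 -2 -1 -1 -2 -1 -3]
Row reduction gives pivot columns μ,a,τ; rank = 3

3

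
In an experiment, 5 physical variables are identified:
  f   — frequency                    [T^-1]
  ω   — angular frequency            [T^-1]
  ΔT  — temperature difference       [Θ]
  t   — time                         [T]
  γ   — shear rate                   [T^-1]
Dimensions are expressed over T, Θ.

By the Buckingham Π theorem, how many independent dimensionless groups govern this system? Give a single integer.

Write exponents as rows T,Θ / cols f,ω,ΔT,t,γ:
  T: [-1 -1  0  1 -1]
  Θ: [ 0  0  1  0  0]
Row reduction gives pivot columns f,ΔT; rank = 2
Π count = n − r = 5 − 2 = 3

3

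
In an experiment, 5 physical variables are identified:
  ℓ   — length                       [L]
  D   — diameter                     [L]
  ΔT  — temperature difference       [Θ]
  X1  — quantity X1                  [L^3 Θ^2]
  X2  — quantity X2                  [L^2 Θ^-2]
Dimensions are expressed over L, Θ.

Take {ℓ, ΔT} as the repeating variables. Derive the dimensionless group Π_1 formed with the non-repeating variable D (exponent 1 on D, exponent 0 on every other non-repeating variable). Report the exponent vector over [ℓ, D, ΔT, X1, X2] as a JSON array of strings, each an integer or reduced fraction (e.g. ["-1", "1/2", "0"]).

Exponent matrix [L,Θ] × [ℓ,D,ΔT,X1,X2]:
  L: [ 1  1  0  3  2]
  Θ: [ 0  0  1  2 -2]
RREF → pivots at {ℓ,ΔT} ⇒ r = 2
Repeat: ℓ,ΔT; free: D,X1,X2
RREF:
  r0: [   1    1    0    3    2]
  r1: [   0    0    1    2   -2]
Fix exponent of D at 1, X1 at 0, X2 at 0; solve each RREF row for its pivot's exponent:
  r0: exp(ℓ) + (1)·1 = 0 ⇒ exp(ℓ) = -1
  r1: exp(ΔT) + (0)·1 = 0 ⇒ exp(ΔT) = 0
Π_1 = ℓ^-1 · D

["-1", "1", "0", "0", "0"]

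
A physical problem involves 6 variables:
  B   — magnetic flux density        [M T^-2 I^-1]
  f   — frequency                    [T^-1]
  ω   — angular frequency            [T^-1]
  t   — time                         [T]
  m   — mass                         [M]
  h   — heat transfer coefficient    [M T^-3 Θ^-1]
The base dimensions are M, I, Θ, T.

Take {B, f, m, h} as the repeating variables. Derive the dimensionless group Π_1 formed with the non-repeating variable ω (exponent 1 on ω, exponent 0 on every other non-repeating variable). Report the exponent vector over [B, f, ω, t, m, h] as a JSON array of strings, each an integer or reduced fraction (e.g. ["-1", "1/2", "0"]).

["0", "-1", "1", "0", "0", "0"]

Dimensional matrix (M×I×Θ×T by B×f×ω×t×m×h):
  M: [ 1  0  0  0  1  1]
  I: [-1  0  0  0  0  0]
  Θ: [ 0  0  0  0  0 -1]
  T: [-2 -1 -1  1  0 -3]
RREF → pivots at {B,f,m,h} ⇒ r = 4
Repeat: B,f,m,h; free: ω,t
RREF:
  r0: [   1    0    0    0    0    0]
  r1: [   0    1    1   -1    0    0]
  r2: [   0    0    0    0    1    0]
  r3: [   0    0    0    0    0    1]
Fix exponent of ω at 1, t at 0; solve each RREF row for its pivot's exponent:
  r0: exp(B) + (0)·1 = 0 ⇒ exp(B) = 0
  r1: exp(f) + (1)·1 = 0 ⇒ exp(f) = -1
  r2: exp(m) + (0)·1 = 0 ⇒ exp(m) = 0
  r3: exp(h) + (0)·1 = 0 ⇒ exp(h) = 0
Π_1 = f^-1 · ω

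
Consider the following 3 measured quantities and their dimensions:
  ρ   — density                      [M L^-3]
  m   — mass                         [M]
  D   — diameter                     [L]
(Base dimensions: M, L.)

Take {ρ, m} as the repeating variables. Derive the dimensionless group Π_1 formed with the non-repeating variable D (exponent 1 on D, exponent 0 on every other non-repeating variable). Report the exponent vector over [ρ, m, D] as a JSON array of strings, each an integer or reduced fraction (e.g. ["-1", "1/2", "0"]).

Exponent matrix [M,L] × [ρ,m,D]:
  M: [ 1  1  0]
  L: [-3  0  1]
Row reduction gives pivot columns ρ,m; rank = 2
Repeat: ρ,m; free: D
RREF:
  r0: [   1    0 -1/3]
  r1: [   0    1  1/3]
Fix exponent of D at 1; solve each RREF row for its pivot's exponent:
  r0: exp(ρ) + (-1/3)·1 = 0 ⇒ exp(ρ) = 1/3
  r1: exp(m) + (1/3)·1 = 0 ⇒ exp(m) = -1/3
Π_1 = ρ^(1/3) · m^(-1/3) · D

["1/3", "-1/3", "1"]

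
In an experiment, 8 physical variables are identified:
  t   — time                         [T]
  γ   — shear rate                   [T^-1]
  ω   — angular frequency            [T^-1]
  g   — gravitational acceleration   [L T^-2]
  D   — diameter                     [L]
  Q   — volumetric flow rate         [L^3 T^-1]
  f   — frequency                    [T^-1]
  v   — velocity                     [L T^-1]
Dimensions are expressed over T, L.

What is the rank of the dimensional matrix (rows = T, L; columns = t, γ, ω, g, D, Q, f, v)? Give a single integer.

2

Dimensional matrix (T×L by t×γ×ω×g×D×Q×f×v):
  T: [ 1 -1 -1 -2  0 -1 -1 -1]
  L: [ 0  0  0  1  1  3  0  1]
Echelon form has 2 nonzero rows (pivots: t,g)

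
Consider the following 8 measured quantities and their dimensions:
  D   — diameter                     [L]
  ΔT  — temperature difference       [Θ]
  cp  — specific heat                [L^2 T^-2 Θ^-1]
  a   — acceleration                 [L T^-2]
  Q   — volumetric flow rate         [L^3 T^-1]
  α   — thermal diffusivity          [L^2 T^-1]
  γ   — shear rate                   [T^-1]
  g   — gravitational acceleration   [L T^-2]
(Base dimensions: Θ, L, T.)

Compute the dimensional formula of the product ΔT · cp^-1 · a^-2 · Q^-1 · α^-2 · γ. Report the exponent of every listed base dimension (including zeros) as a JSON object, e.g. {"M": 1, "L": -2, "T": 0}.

{"Θ": 2, "L": -11, "T": 8}

Dimensional matrix (Θ×L×T by D×ΔT×cp×a×Q×α×γ×g):
  Θ: [ 0  1 -1  0  0  0  0  0]
  L: [ 1  0  2  1  3  2  0  1]
  T: [ 0  0 -2 -2 -1 -1 -1 -2]
  [Θ]: (1)·1+(-1)·-1+(-2)·0+(-1)·0+(-2)·0+(1)·0 = 2
  [L]: (1)·0+(-1)·2+(-2)·1+(-1)·3+(-2)·2+(1)·0 = -11
  [T]: (1)·0+(-1)·-2+(-2)·-2+(-1)·-1+(-2)·-1+(1)·-1 = 8
⇒ Θ^2 L^-11 T^8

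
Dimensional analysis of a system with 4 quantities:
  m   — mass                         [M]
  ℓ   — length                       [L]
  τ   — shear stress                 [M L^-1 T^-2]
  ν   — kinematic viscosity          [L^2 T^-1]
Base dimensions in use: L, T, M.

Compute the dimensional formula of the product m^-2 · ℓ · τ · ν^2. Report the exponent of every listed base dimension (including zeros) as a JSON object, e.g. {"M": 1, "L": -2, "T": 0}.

{"L": 4, "T": -4, "M": -1}

Exponent matrix [L,T,M] × [m,ℓ,τ,ν]:
  L: [ 0  1 -1  2]
  T: [ 0  0 -2 -1]
  M: [ 1  0  1  0]
  [L]: (-2)·0+(1)·1+(1)·-1+(2)·2 = 4
  [T]: (-2)·0+(1)·0+(1)·-2+(2)·-1 = -4
  [M]: (-2)·1+(1)·0+(1)·1+(2)·0 = -1
⇒ L^4 T^-4 M^-1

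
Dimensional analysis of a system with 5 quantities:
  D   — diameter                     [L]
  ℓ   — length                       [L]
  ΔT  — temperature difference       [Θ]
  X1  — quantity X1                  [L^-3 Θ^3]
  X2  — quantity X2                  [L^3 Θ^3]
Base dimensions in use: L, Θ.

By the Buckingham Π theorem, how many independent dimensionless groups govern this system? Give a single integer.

Exponent matrix [L,Θ] × [D,ℓ,ΔT,X1,X2]:
  L: [ 1  1  0 -3  3]
  Θ: [ 0  0  1  3  3]
RREF → pivots at {D,ΔT} ⇒ r = 2
n=5, r=2 ⇒ 3 dimensionless groups

3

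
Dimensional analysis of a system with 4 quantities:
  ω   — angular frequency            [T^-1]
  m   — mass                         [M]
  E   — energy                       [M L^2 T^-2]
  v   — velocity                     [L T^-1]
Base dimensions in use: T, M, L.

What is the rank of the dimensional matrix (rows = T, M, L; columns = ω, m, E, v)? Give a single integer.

3

Exponent matrix [T,M,L] × [ω,m,E,v]:
  T: [-1  0 -2 -1]
  M: [ 0  1  1  0]
  L: [ 0  0  2  1]
RREF → pivots at {ω,m,E} ⇒ r = 3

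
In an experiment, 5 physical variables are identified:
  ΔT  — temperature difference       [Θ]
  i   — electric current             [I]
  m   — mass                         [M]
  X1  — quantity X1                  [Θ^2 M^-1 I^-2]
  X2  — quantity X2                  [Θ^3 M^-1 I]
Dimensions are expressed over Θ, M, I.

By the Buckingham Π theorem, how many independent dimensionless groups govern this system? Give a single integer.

Dimensional matrix (Θ×M×I by ΔT×i×m×X1×X2):
  Θ: [ 1  0  0  2  3]
  M: [ 0  0  1 -1 -1]
  I: [ 0  1  0 -2  1]
Echelon form has 3 nonzero rows (pivots: ΔT,i,m)
n=5, r=3 ⇒ 2 dimensionless groups

2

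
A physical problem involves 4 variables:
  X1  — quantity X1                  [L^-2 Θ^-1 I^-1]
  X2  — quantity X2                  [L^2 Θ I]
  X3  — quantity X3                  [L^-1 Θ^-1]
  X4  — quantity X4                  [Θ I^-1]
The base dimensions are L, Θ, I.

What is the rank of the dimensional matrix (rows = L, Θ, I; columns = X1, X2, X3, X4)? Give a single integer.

Exponent matrix [L,Θ,I] × [X1,X2,X3,X4]:
  L: [-2  2 -1  0]
  Θ: [-1  1 -1  1]
  I: [-1  1  0 -1]
Row reduction gives pivot columns X1,X3; rank = 2

2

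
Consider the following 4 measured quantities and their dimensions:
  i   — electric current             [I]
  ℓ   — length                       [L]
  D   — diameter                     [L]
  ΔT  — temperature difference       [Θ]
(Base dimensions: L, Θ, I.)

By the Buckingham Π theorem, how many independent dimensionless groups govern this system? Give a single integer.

Dimensional matrix (L×Θ×I by i×ℓ×D×ΔT):
  L: [ 0  1  1  0]
  Θ: [ 0  0  0  1]
  I: [ 1  0  0  0]
Row reduction gives pivot columns i,ℓ,ΔT; rank = 3
Π count = n − r = 4 − 3 = 1

1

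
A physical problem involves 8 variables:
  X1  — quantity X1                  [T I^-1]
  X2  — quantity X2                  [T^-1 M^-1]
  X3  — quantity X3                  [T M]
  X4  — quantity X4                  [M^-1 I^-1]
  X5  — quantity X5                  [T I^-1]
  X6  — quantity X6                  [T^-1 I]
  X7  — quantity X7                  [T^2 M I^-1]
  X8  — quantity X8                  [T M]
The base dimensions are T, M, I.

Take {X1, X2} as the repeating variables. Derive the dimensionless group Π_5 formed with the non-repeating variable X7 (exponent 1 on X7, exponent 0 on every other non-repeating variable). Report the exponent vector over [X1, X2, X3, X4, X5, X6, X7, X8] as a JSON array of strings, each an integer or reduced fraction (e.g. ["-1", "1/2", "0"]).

Exponent matrix [T,M,I] × [X1,X2,X3,X4,X5,X6,X7,X8]:
  T: [ 1 -1  1  0  1 -1  2  1]
  M: [ 0 -1  1 -1  0  0  1  1]
  I: [-1  0  0 -1 -1  1 -1  0]
RREF → pivots at {X1,X2} ⇒ r = 2
Pivot set = {X1,X2}, free = {X3,X4,X5,X6,X7,X8}
RREF:
  r0: [   1    0    0    1    1   -1    1    0]
  r1: [   0    1   -1    1    0    0   -1   -1]
  r2: [   0    0    0    0    0    0    0    0]
Fix exponent of X7 at 1, X3 at 0, X4 at 0, X5 at 0, X6 at 0, X8 at 0; solve each RREF row for its pivot's exponent:
  r0: exp(X1) + (1)·1 = 0 ⇒ exp(X1) = -1
  r1: exp(X2) + (-1)·1 = 0 ⇒ exp(X2) = 1
Π_5 = X1^-1 · X2 · X7

["-1", "1", "0", "0", "0", "0", "1", "0"]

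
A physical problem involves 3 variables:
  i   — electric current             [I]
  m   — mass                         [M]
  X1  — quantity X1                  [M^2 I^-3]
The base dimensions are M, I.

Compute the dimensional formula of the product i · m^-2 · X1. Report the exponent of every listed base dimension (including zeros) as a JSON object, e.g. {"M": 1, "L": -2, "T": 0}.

Exponent matrix [M,I] × [i,m,X1]:
  M: [ 0  1  2]
  I: [ 1  0 -3]
  [M]: (1)·0+(-2)·1+(1)·2 = 0
  [I]: (1)·1+(-2)·0+(1)·-3 = -2
⇒ I^-2

{"M": 0, "I": -2}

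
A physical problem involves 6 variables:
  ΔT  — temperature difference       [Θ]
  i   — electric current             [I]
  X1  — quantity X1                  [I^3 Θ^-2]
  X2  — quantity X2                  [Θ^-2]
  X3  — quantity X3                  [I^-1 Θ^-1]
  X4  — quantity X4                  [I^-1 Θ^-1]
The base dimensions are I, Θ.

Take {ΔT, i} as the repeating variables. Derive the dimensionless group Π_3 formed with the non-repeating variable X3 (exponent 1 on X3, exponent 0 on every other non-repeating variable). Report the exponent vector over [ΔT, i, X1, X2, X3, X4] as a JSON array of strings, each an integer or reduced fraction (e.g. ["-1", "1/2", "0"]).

["1", "1", "0", "0", "1", "0"]

Exponent matrix [I,Θ] × [ΔT,i,X1,X2,X3,X4]:
  I: [ 0  1  3  0 -1 -1]
  Θ: [ 1  0 -2 -2 -1 -1]
RREF → pivots at {ΔT,i} ⇒ r = 2
Repeat: ΔT,i; free: X1,X2,X3,X4
RREF:
  r0: [   1    0   -2   -2   -1   -1]
  r1: [   0    1    3    0   -1   -1]
Fix exponent of X3 at 1, X1 at 0, X2 at 0, X4 at 0; solve each RREF row for its pivot's exponent:
  r0: exp(ΔT) + (-1)·1 = 0 ⇒ exp(ΔT) = 1
  r1: exp(i) + (-1)·1 = 0 ⇒ exp(i) = 1
Π_3 = ΔT · i · X3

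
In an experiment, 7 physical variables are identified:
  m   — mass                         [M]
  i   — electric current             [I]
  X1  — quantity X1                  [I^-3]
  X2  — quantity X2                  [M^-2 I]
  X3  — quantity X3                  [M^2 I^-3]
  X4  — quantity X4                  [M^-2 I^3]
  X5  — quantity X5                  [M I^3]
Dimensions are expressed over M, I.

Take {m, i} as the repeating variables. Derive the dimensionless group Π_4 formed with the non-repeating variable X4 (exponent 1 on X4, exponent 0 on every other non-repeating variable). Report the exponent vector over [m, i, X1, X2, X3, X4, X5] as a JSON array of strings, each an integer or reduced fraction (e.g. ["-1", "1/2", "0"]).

Write exponents as rows M,I / cols m,i,X1,X2,X3,X4,X5:
  M: [ 1  0  0 -2  2 -2  1]
  I: [ 0  1 -3  1 -3  3  3]
RREF → pivots at {m,i} ⇒ r = 2
Pivot set = {m,i}, free = {X1,X2,X3,X4,X5}
RREF:
  r0: [   1    0    0   -2    2   -2    1]
  r1: [   0    1   -3    1   -3    3    3]
Fix exponent of X4 at 1, X1 at 0, X2 at 0, X3 at 0, X5 at 0; solve each RREF row for its pivot's exponent:
  r0: exp(m) + (-2)·1 = 0 ⇒ exp(m) = 2
  r1: exp(i) + (3)·1 = 0 ⇒ exp(i) = -3
Π_4 = m^2 · i^-3 · X4

["2", "-3", "0", "0", "0", "1", "0"]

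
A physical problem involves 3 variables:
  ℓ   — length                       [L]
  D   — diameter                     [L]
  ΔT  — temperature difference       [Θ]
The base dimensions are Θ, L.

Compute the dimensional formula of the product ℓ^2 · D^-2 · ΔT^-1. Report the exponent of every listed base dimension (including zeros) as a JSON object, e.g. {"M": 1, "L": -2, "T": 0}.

{"Θ": -1, "L": 0}

Exponent matrix [Θ,L] × [ℓ,D,ΔT]:
  Θ: [ 0  0  1]
  L: [ 1  1  0]
  [Θ]: (2)·0+(-2)·0+(-1)·1 = -1
  [L]: (2)·1+(-2)·1+(-1)·0 = 0
⇒ Θ^-1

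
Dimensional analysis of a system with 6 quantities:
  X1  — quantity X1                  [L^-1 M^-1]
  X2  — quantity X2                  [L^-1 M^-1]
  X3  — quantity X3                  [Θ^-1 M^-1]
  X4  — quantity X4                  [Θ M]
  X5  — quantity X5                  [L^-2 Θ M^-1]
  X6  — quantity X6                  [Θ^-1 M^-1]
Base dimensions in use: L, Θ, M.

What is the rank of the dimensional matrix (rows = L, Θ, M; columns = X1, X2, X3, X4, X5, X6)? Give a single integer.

2

Exponent matrix [L,Θ,M] × [X1,X2,X3,X4,X5,X6]:
  L: [-1 -1  0  0 -2  0]
  Θ: [ 0  0 -1  1  1 -1]
  M: [-1 -1 -1  1 -1 -1]
Echelon form has 2 nonzero rows (pivots: X1,X3)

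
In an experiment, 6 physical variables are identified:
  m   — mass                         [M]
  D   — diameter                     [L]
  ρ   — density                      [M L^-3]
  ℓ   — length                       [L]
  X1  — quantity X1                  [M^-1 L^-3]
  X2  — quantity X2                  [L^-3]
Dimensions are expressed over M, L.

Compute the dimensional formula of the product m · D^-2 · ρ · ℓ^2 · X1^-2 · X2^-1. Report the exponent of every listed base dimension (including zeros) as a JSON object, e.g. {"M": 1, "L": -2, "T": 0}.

{"M": 4, "L": 6}

Exponent matrix [M,L] × [m,D,ρ,ℓ,X1,X2]:
  M: [ 1  0  1  0 -1  0]
  L: [ 0  1 -3  1 -3 -3]
  [M]: (1)·1+(-2)·0+(1)·1+(2)·0+(-2)·-1+(-1)·0 = 4
  [L]: (1)·0+(-2)·1+(1)·-3+(2)·1+(-2)·-3+(-1)·-3 = 6
⇒ M^4 L^6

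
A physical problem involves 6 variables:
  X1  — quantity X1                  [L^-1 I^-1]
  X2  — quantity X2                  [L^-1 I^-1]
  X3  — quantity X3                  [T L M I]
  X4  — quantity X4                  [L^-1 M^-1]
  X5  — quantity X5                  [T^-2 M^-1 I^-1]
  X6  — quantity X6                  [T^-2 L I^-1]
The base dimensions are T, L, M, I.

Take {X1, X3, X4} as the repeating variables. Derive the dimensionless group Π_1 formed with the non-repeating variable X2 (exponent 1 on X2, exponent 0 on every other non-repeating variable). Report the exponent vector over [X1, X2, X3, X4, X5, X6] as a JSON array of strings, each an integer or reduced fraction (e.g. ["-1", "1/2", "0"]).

Dimensional matrix (T×L×M×I by X1×X2×X3×X4×X5×X6):
  T: [ 0  0  1  0 -2 -2]
  L: [-1 -1  1 -1  0  1]
  M: [ 0  0  1 -1 -1  0]
  I: [-1 -1  1  0 -1 -1]
Echelon form has 3 nonzero rows (pivots: X1,X3,X4)
Pivot set = {X1,X3,X4}, free = {X2,X5,X6}
RREF:
  r0: [   1    1    0    0   -1   -1]
  r1: [   0    0    1    0   -2   -2]
  r2: [   0    0    0    1   -1   -2]
  r3: [   0    0    0    0    0    0]
Fix exponent of X2 at 1, X5 at 0, X6 at 0; solve each RREF row for its pivot's exponent:
  r0: exp(X1) + (1)·1 = 0 ⇒ exp(X1) = -1
  r1: exp(X3) + (0)·1 = 0 ⇒ exp(X3) = 0
  r2: exp(X4) + (0)·1 = 0 ⇒ exp(X4) = 0
Π_1 = X1^-1 · X2

["-1", "1", "0", "0", "0", "0"]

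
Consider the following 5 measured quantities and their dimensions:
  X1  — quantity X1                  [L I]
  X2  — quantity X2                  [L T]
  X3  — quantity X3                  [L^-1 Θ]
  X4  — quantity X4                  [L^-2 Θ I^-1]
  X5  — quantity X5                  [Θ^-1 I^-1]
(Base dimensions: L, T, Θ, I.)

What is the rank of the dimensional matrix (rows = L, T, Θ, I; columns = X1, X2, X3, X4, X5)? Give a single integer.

3

Dimensional matrix (L×T×Θ×I by X1×X2×X3×X4×X5):
  L: [ 1  1 -1 -2  0]
  T: [ 0  1  0  0  0]
  Θ: [ 0  0  1  1 -1]
  I: [ 1  0  0 -1 -1]
Echelon form has 3 nonzero rows (pivots: X1,X2,X3)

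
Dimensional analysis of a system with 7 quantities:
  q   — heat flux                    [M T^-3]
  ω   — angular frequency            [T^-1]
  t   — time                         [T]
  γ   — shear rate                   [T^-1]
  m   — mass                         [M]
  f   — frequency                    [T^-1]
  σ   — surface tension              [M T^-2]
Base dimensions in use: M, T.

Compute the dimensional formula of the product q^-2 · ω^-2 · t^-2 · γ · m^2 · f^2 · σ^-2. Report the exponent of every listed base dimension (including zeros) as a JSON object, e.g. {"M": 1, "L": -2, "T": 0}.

Write exponents as rows M,T / cols q,ω,t,γ,m,f,σ:
  M: [ 1  0  0  0  1  0  1]
  T: [-3 -1  1 -1  0 -1 -2]
  [M]: (-2)·1+(-2)·0+(-2)·0+(1)·0+(2)·1+(2)·0+(-2)·1 = -2
  [T]: (-2)·-3+(-2)·-1+(-2)·1+(1)·-1+(2)·0+(2)·-1+(-2)·-2 = 7
⇒ M^-2 T^7

{"M": -2, "T": 7}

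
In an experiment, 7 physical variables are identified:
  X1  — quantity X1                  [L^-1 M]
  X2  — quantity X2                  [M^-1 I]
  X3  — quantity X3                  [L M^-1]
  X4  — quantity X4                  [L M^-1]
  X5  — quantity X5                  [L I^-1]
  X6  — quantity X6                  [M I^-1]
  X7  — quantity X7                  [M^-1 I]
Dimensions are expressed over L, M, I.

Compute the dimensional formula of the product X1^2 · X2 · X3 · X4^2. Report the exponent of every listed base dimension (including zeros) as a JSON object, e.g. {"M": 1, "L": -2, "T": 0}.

Exponent matrix [L,M,I] × [X1,X2,X3,X4,X5,X6,X7]:
  L: [-1  0  1  1  1  0  0]
  M: [ 1 -1 -1 -1  0  1 -1]
  I: [ 0  1  0  0 -1 -1  1]
  [L]: (2)·-1+(1)·0+(1)·1+(2)·1 = 1
  [M]: (2)·1+(1)·-1+(1)·-1+(2)·-1 = -2
  [I]: (2)·0+(1)·1+(1)·0+(2)·0 = 1
⇒ L M^-2 I

{"L": 1, "M": -2, "I": 1}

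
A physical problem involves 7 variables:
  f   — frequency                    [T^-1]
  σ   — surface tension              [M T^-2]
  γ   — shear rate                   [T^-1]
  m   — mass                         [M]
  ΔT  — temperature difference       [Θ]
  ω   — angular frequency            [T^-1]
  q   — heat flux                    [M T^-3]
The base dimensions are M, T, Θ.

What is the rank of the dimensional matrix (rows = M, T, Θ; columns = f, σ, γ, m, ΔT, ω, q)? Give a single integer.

Dimensional matrix (M×T×Θ by f×σ×γ×m×ΔT×ω×q):
  M: [ 0  1  0  1  0  0  1]
  T: [-1 -2 -1  0  0 -1 -3]
  Θ: [ 0  0  0  0  1  0  0]
Row reduction gives pivot columns f,σ,ΔT; rank = 3

3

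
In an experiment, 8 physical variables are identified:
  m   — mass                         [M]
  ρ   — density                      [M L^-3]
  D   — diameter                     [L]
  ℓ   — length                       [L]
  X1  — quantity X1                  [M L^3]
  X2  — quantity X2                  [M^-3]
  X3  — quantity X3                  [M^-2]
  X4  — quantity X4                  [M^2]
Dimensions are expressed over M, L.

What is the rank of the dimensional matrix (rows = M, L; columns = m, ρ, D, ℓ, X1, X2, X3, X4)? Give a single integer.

Exponent matrix [M,L] × [m,ρ,D,ℓ,X1,X2,X3,X4]:
  M: [ 1  1  0  0  1 -3 -2  2]
  L: [ 0 -3  1  1  3  0  0  0]
Row reduction gives pivot columns m,ρ; rank = 2

2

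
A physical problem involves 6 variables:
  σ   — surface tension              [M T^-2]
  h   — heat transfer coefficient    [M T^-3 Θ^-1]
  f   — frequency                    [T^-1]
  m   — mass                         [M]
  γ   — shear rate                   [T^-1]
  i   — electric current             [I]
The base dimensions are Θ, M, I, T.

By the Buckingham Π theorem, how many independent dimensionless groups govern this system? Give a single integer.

2

Dimensional matrix (Θ×M×I×T by σ×h×f×m×γ×i):
  Θ: [ 0 -1  0  0  0  0]
  M: [ 1  1  0  1  0  0]
  I: [ 0  0  0  0  0  1]
  T: [-2 -3 -1  0 -1  0]
RREF → pivots at {σ,h,f,i} ⇒ r = 4
n=6, r=4 ⇒ 2 dimensionless groups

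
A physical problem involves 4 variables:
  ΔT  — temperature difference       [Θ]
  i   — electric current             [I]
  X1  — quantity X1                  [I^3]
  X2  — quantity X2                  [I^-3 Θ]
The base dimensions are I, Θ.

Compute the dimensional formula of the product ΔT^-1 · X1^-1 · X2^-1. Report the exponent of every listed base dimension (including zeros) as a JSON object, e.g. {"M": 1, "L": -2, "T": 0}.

{"I": 0, "Θ": -2}

Exponent matrix [I,Θ] × [ΔT,i,X1,X2]:
  I: [ 0  1  3 -3]
  Θ: [ 1  0  0  1]
  [I]: (-1)·0+(-1)·3+(-1)·-3 = 0
  [Θ]: (-1)·1+(-1)·0+(-1)·1 = -2
⇒ Θ^-2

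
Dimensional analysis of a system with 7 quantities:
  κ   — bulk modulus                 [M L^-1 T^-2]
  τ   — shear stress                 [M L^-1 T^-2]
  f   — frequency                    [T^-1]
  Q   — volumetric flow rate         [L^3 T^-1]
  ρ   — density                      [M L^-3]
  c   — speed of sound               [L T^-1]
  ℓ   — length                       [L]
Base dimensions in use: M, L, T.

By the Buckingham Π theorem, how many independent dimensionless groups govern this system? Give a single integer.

Write exponents as rows M,L,T / cols κ,τ,f,Q,ρ,c,ℓ:
  M: [ 1  1  0  0  1  0  0]
  L: [-1 -1  0  3 -3  1  1]
  T: [-2 -2 -1 -1  0 -1  0]
Row reduction gives pivot columns κ,f,Q; rank = 3
n=7, r=3 ⇒ 4 dimensionless groups

4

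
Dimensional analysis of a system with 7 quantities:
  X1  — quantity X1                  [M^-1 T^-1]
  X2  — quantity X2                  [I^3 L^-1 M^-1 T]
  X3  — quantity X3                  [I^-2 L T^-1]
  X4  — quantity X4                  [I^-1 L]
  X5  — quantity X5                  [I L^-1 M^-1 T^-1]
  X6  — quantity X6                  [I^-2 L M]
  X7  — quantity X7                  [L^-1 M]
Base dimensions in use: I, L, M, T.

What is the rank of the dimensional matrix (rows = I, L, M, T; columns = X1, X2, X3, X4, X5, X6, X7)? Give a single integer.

3

Dimensional matrix (I×L×M×T by X1×X2×X3×X4×X5×X6×X7):
  I: [ 0  3 -2 -1  1 -2  0]
  L: [ 0 -1  1  1 -1  1 -1]
  M: [-1 -1  0  0 -1  1  1]
  T: [-1  1 -1  0 -1  0  0]
Echelon form has 3 nonzero rows (pivots: X1,X2,X3)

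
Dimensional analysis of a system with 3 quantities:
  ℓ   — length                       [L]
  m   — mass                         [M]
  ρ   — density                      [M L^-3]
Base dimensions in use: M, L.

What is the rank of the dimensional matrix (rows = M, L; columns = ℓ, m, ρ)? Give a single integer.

2

Exponent matrix [M,L] × [ℓ,m,ρ]:
  M: [ 0  1  1]
  L: [ 1  0 -3]
Echelon form has 2 nonzero rows (pivots: ℓ,m)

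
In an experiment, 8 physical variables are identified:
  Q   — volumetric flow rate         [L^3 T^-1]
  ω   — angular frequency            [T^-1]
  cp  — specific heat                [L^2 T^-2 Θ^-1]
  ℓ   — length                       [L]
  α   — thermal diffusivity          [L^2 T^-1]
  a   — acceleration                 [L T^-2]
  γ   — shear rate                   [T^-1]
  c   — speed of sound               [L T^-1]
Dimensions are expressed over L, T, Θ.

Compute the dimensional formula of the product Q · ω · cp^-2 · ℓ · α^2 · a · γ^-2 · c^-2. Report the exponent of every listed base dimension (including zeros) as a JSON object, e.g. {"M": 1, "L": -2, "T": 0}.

{"L": 3, "T": 2, "Θ": 2}

Write exponents as rows L,T,Θ / cols Q,ω,cp,ℓ,α,a,γ,c:
  L: [ 3  0  2  1  2  1  0  1]
  T: [-1 -1 -2  0 -1 -2 -1 -1]
  Θ: [ 0  0 -1  0  0  0  0  0]
  [L]: (1)·3+(1)·0+(-2)·2+(1)·1+(2)·2+(1)·1+(-2)·0+(-2)·1 = 3
  [T]: (1)·-1+(1)·-1+(-2)·-2+(1)·0+(2)·-1+(1)·-2+(-2)·-1+(-2)·-1 = 2
  [Θ]: (1)·0+(1)·0+(-2)·-1+(1)·0+(2)·0+(1)·0+(-2)·0+(-2)·0 = 2
⇒ L^3 T^2 Θ^2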